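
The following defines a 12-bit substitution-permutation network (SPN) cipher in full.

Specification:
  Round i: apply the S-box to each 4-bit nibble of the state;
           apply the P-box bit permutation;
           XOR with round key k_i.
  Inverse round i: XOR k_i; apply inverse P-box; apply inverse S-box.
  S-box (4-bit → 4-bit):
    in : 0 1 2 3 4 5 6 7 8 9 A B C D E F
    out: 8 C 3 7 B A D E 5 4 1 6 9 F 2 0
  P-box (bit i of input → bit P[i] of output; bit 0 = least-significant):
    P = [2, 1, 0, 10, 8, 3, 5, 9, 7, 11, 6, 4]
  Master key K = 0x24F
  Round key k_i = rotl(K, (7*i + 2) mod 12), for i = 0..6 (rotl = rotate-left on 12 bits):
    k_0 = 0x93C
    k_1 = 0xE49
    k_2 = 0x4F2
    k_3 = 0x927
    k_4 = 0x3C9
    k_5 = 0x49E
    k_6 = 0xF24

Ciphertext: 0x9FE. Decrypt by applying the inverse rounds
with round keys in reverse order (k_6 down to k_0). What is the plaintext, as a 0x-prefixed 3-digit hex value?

0x9DF

s_0 = ciphertext = 0x9FE
s_1 = InvRound(s_0, k_6) = 0x655
s_2 = InvRound(s_1, k_5) = 0x85B
s_3 = InvRound(s_2, k_4) = 0x4CE
s_4 = InvRound(s_3, k_3) = 0x331
s_5 = InvRound(s_4, k_2) = 0x8C7
s_6 = InvRound(s_5, k_1) = 0xA54
s_7 = InvRound(s_6, k_0) = 0x9DF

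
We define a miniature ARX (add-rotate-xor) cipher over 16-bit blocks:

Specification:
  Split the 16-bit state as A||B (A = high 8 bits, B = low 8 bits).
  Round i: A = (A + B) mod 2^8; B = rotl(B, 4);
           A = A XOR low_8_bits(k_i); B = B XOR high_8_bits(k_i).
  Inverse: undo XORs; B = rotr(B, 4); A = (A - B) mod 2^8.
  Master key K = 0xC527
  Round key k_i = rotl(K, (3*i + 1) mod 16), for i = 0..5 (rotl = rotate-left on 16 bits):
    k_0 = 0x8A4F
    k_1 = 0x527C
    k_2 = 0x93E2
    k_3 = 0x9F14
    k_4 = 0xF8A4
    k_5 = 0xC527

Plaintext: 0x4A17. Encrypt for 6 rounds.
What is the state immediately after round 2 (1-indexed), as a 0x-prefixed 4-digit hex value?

0x55ED

s_0 = plaintext = 0x4A17
s_1 = Round(s_0, k_0) = 0x2EFB
s_2 = Round(s_1, k_1) = 0x55ED
s_3 = Round(s_2, k_2) = 0xA04D
s_4 = Round(s_3, k_3) = 0xF94B
s_5 = Round(s_4, k_4) = 0xE04C
s_6 = Round(s_5, k_5) = 0x0B01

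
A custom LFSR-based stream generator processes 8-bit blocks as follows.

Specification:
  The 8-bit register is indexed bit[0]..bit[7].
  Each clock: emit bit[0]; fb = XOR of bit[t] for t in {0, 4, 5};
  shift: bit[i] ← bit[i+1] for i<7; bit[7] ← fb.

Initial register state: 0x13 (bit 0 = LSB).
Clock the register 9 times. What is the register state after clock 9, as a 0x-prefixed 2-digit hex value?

0x91

reg_0 = 0x13
clock 1: out=1, reg = 0x09
clock 2: out=1, reg = 0x84
clock 3: out=0, reg = 0x42
clock 4: out=0, reg = 0x21
clock 5: out=1, reg = 0x10
clock 6: out=0, reg = 0x88
clock 7: out=0, reg = 0x44
clock 8: out=0, reg = 0x22
clock 9: out=0, reg = 0x91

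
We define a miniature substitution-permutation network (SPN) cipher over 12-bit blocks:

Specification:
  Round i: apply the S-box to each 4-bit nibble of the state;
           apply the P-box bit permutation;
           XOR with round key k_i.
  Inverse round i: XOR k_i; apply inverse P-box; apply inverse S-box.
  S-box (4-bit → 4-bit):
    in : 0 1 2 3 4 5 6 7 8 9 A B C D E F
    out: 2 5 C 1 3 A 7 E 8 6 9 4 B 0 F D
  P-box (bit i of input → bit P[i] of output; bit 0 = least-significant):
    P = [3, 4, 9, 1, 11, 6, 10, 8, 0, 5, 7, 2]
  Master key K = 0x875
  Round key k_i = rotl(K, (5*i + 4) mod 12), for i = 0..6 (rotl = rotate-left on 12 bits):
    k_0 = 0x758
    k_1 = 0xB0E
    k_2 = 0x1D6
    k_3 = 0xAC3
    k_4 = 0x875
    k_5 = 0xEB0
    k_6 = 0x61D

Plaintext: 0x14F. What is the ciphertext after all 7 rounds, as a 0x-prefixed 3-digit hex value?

0xF24

s_0 = plaintext = 0x14F
s_1 = Round(s_0, k_0) = 0xD93
s_2 = Round(s_1, k_1) = 0xF46
s_3 = Round(s_2, k_2) = 0xB0B
s_4 = Round(s_3, k_3) = 0x803
s_5 = Round(s_4, k_4) = 0x839
s_6 = Round(s_5, k_5) = 0x4A4
s_7 = Round(s_6, k_6) = 0xF24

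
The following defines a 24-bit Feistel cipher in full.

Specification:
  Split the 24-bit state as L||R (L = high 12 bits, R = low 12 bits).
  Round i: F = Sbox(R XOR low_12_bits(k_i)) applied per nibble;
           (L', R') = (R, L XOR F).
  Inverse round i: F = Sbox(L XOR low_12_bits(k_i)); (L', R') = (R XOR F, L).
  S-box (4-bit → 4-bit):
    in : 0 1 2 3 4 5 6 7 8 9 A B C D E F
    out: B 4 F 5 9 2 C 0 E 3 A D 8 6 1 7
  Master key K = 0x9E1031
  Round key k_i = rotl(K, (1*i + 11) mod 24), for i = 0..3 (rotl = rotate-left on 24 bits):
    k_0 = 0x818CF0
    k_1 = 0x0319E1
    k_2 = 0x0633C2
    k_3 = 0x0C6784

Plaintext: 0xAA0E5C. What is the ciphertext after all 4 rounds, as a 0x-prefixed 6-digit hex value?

0x7EED85

s_0 = plaintext = 0xAA0E5C
s_1 = Round(s_0, k_0) = 0xE5C508
s_2 = Round(s_1, k_1) = 0x50864F
s_3 = Round(s_2, k_2) = 0x64F7EE
s_4 = Round(s_3, k_3) = 0x7EED85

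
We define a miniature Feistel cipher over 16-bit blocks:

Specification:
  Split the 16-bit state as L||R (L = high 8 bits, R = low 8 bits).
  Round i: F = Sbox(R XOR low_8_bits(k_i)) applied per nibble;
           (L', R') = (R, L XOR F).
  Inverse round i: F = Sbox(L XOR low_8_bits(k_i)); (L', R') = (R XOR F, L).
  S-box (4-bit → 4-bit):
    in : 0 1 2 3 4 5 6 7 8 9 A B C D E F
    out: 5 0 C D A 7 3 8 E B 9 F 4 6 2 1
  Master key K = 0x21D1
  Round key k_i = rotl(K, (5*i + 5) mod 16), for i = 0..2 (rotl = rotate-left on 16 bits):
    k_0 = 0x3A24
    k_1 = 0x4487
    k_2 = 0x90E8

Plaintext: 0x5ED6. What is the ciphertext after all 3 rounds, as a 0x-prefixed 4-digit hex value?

s_0 = plaintext = 0x5ED6
s_1 = Round(s_0, k_0) = 0xD642
s_2 = Round(s_1, k_1) = 0x4291
s_3 = Round(s_2, k_2) = 0x91C9

0x91C9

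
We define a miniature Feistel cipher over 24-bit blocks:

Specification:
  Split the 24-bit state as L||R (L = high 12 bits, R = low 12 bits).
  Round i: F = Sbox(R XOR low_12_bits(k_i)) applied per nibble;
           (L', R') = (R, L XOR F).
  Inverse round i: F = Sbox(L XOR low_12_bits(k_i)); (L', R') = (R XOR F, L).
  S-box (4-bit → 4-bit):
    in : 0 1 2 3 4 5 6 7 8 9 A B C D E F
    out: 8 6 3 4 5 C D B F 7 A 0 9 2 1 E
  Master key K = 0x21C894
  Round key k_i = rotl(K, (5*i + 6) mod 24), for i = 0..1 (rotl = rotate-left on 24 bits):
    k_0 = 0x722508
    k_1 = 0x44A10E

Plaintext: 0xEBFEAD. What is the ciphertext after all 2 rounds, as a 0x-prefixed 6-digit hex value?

s_0 = plaintext = 0xEBFEAD
s_1 = Round(s_0, k_0) = 0xEADE13
s_2 = Round(s_1, k_1) = 0xE130CF

0xE130CF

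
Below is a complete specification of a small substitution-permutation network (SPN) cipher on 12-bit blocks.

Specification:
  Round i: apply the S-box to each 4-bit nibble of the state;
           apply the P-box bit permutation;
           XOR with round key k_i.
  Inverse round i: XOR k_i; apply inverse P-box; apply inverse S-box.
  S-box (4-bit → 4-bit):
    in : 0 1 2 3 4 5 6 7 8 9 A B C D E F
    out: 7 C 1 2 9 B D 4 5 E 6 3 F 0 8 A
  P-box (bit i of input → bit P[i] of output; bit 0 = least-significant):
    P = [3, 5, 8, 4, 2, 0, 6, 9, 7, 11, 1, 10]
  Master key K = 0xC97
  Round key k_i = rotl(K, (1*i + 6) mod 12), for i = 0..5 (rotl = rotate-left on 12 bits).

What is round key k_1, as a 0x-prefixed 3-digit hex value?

0xBE4

K = 0xC97
k_0 = rotl(K, (1*0+6) mod 12) = rotl(K, 6) = 0x5F2
k_1 = rotl(K, (1*1+6) mod 12) = rotl(K, 7) = 0xBE4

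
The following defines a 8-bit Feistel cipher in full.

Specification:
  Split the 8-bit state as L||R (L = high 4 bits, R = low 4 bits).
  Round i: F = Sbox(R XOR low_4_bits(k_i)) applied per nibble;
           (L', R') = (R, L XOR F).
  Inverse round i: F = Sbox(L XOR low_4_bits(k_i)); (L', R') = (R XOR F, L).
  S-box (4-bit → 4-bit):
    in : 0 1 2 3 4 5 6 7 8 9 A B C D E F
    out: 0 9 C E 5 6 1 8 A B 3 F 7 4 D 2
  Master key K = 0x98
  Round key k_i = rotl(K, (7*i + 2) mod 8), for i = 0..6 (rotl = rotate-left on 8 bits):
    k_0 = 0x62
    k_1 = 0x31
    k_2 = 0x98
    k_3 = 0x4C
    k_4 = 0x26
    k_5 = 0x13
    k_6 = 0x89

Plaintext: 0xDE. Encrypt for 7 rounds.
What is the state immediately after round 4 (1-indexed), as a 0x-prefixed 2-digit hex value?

0x15

s_0 = plaintext = 0xDE
s_1 = Round(s_0, k_0) = 0xEA
s_2 = Round(s_1, k_1) = 0xA1
s_3 = Round(s_2, k_2) = 0x11
s_4 = Round(s_3, k_3) = 0x15
s_5 = Round(s_4, k_4) = 0x5F
s_6 = Round(s_5, k_5) = 0xF2
s_7 = Round(s_6, k_6) = 0x20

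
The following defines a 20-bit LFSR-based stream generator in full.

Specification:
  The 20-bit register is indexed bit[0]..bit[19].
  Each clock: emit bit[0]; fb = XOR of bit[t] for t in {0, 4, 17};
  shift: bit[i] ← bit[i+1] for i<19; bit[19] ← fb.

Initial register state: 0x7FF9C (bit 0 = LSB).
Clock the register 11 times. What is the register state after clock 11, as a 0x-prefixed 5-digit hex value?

reg_0 = 0x7FF9C
clock 1: out=0, reg = 0x3FFCE
clock 2: out=0, reg = 0x9FFE7
clock 3: out=1, reg = 0xCFFF3
clock 4: out=1, reg = 0x67FF9
clock 5: out=1, reg = 0xB3FFC
clock 6: out=0, reg = 0x59FFE
clock 7: out=0, reg = 0xACFFF
clock 8: out=1, reg = 0xD67FF
clock 9: out=1, reg = 0x6B3FF
clock 10: out=1, reg = 0xB59FF
clock 11: out=1, reg = 0xDACFF

0xDACFF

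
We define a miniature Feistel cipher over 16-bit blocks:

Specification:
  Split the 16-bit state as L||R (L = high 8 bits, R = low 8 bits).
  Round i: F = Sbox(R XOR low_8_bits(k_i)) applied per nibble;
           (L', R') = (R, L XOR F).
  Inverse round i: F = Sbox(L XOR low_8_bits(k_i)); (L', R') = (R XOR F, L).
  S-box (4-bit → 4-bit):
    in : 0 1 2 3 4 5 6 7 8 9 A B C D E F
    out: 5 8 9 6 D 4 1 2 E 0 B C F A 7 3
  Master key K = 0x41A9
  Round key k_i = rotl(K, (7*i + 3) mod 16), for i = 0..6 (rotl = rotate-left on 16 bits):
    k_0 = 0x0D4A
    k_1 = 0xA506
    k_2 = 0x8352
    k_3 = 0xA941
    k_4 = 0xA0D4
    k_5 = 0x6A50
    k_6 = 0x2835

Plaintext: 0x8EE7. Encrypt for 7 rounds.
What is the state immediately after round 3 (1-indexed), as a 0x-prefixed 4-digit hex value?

s_0 = plaintext = 0x8EE7
s_1 = Round(s_0, k_0) = 0xE734
s_2 = Round(s_1, k_1) = 0x348E
s_3 = Round(s_2, k_2) = 0x8E9B
s_4 = Round(s_3, k_3) = 0x9B25
s_5 = Round(s_4, k_4) = 0x25A3
s_6 = Round(s_5, k_5) = 0xA313
s_7 = Round(s_6, k_6) = 0x1332

0x8E9B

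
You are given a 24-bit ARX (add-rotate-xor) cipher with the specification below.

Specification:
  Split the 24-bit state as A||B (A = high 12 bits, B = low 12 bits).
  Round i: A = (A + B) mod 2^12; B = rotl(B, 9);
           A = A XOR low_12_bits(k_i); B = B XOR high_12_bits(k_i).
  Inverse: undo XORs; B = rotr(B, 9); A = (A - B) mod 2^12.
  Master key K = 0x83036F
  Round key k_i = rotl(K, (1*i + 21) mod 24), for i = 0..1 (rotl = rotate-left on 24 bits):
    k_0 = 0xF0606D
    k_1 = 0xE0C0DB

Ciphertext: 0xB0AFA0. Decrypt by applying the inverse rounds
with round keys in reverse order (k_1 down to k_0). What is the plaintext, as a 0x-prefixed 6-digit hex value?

s_0 = ciphertext = 0xB0AFA0
s_1 = InvRound(s_0, k_1) = 0xE71D60
s_2 = InvRound(s_1, k_0) = 0xAEB331

0xAEB331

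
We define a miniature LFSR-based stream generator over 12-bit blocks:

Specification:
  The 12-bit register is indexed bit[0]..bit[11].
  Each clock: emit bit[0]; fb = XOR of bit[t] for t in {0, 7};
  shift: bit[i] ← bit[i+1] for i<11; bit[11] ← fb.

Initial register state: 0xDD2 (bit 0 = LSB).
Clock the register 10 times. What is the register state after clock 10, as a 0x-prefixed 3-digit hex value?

0x3A7

reg_0 = 0xDD2
clock 1: out=0, reg = 0xEE9
clock 2: out=1, reg = 0x774
clock 3: out=0, reg = 0x3BA
clock 4: out=0, reg = 0x9DD
clock 5: out=1, reg = 0x4EE
clock 6: out=0, reg = 0xA77
clock 7: out=1, reg = 0xD3B
clock 8: out=1, reg = 0xE9D
clock 9: out=1, reg = 0x74E
clock 10: out=0, reg = 0x3A7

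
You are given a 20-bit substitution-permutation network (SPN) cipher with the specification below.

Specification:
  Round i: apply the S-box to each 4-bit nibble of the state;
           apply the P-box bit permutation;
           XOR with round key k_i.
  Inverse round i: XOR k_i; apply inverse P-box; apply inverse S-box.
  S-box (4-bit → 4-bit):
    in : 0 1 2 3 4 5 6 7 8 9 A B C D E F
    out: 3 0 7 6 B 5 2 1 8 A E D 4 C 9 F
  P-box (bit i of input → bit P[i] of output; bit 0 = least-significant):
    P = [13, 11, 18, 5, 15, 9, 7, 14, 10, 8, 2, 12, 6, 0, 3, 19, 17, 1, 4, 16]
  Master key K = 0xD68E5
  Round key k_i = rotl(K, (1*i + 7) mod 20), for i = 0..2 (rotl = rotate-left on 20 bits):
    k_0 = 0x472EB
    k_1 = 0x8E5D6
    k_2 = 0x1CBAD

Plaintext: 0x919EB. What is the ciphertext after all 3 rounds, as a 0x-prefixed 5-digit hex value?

s_0 = plaintext = 0x919EB
s_1 = Round(s_0, k_0) = 0x183C9
s_2 = Round(s_1, k_1) = 0x0EC72
s_3 = Round(s_2, k_2) = 0xF63EB

0xF63EB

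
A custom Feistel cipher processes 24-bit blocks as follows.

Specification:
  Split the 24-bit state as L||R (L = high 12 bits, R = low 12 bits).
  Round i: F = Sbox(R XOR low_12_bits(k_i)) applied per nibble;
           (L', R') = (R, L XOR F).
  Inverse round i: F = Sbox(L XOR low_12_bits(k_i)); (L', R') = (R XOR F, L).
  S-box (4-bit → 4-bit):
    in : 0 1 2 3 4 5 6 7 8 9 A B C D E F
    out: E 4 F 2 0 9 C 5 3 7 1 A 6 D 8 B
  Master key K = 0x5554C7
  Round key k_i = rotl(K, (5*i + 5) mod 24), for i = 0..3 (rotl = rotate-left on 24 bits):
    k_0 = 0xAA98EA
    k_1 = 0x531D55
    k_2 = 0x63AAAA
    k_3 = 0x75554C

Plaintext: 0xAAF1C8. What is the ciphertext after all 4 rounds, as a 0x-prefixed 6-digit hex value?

s_0 = plaintext = 0xAAF1C8
s_1 = Round(s_0, k_0) = 0x1C8D50
s_2 = Round(s_1, k_1) = 0xD50F21
s_3 = Round(s_2, k_2) = 0xF2146A
s_4 = Round(s_3, k_3) = 0x46ABDD

0x46ABDD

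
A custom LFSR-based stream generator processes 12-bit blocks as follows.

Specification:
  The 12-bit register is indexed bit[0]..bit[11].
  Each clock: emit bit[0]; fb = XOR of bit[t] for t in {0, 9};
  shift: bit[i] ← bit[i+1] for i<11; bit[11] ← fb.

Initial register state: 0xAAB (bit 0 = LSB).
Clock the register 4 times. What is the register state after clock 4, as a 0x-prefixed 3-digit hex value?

reg_0 = 0xAAB
clock 1: out=1, reg = 0x555
clock 2: out=1, reg = 0xAAA
clock 3: out=0, reg = 0xD55
clock 4: out=1, reg = 0xEAA

0xEAA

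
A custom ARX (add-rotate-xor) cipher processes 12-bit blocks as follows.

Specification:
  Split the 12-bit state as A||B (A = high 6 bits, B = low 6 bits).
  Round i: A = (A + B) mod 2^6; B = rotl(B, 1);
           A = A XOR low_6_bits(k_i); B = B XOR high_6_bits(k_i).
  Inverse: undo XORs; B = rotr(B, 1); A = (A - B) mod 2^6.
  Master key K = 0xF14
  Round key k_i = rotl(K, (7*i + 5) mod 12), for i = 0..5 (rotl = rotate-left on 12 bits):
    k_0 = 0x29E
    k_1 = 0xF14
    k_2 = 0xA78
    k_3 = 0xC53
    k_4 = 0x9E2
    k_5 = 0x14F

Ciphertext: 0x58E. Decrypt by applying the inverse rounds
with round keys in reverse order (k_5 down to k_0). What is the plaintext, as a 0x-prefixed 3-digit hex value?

s_0 = ciphertext = 0x58E
s_1 = InvRound(s_0, k_5) = 0xD25
s_2 = InvRound(s_1, k_4) = 0x541
s_3 = InvRound(s_2, k_3) = 0xB98
s_4 = InvRound(s_3, k_2) = 0x7B8
s_5 = InvRound(s_4, k_1) = 0x202
s_6 = InvRound(s_5, k_0) = 0x484

0x484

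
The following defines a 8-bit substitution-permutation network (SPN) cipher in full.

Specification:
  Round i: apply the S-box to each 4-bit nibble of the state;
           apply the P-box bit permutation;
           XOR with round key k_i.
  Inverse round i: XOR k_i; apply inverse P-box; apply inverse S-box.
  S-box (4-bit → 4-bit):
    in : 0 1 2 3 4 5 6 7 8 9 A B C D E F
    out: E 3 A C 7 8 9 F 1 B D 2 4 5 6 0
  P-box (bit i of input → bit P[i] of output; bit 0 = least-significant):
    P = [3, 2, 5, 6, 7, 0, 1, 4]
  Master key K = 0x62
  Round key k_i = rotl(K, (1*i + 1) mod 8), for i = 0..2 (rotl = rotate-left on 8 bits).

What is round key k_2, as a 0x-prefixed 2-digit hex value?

K = 0x62
k_0 = rotl(K, (1*0+1) mod 8) = rotl(K, 1) = 0xC4
k_1 = rotl(K, (1*1+1) mod 8) = rotl(K, 2) = 0x89
k_2 = rotl(K, (1*2+1) mod 8) = rotl(K, 3) = 0x13

0x13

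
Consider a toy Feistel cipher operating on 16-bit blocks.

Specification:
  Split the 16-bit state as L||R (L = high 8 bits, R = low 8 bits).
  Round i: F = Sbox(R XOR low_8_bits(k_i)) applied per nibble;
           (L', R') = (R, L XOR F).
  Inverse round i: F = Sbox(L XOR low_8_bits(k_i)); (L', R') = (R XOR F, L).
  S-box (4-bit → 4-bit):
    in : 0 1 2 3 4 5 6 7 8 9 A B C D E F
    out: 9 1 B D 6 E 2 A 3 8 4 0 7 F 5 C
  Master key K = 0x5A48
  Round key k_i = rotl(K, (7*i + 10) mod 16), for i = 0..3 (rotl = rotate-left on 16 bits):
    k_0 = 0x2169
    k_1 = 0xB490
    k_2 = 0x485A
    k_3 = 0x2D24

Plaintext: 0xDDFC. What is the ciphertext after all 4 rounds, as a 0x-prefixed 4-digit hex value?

s_0 = plaintext = 0xDDFC
s_1 = Round(s_0, k_0) = 0xFC53
s_2 = Round(s_1, k_1) = 0x5381
s_3 = Round(s_2, k_2) = 0x81A3
s_4 = Round(s_3, k_3) = 0xA3BB

0xA3BB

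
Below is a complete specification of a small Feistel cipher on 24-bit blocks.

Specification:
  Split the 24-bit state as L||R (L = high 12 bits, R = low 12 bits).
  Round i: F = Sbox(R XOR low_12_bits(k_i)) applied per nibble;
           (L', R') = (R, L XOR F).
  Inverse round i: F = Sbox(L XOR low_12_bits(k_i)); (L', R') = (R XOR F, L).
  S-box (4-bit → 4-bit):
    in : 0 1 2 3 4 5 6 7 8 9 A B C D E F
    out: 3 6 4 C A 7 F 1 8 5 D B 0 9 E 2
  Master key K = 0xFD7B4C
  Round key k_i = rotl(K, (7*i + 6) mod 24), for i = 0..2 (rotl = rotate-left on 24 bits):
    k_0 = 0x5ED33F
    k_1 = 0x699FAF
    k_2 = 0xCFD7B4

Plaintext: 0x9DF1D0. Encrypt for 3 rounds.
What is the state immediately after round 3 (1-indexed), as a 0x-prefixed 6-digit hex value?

s_0 = plaintext = 0x9DF1D0
s_1 = Round(s_0, k_0) = 0x1D0D3D
s_2 = Round(s_1, k_1) = 0xD3D584
s_3 = Round(s_2, k_2) = 0x5849FE

0x5849FE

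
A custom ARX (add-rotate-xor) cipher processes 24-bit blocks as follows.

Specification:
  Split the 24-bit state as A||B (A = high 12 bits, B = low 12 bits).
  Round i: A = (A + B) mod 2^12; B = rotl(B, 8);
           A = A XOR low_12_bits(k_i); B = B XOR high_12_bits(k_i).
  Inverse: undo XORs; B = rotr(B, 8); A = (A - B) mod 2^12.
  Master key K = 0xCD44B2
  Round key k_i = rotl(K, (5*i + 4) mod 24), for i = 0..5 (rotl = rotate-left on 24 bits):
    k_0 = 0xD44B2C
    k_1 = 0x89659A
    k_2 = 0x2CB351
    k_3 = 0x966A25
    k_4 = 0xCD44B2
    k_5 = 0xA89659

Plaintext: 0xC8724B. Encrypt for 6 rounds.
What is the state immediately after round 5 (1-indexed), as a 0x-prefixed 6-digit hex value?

0xFFCE00

s_0 = plaintext = 0xC8724B
s_1 = Round(s_0, k_0) = 0x5FE660
s_2 = Round(s_1, k_1) = 0x9C48F0
s_3 = Round(s_2, k_2) = 0x1E5244
s_4 = Round(s_3, k_3) = 0xE0CD42
s_5 = Round(s_4, k_4) = 0xFFCE00
s_6 = Round(s_5, k_5) = 0xBA5A69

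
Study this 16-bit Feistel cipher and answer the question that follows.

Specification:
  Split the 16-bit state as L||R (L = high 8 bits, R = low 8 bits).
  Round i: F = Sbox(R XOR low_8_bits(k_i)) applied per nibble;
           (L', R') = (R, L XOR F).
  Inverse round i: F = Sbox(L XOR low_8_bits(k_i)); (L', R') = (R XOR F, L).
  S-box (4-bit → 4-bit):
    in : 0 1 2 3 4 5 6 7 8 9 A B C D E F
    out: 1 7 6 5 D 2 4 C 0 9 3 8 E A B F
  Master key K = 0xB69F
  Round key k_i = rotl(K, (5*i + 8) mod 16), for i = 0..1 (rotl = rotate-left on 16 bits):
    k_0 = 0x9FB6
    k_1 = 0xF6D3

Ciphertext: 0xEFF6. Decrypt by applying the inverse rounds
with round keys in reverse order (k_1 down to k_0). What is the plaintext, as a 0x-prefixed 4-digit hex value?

s_0 = ciphertext = 0xEFF6
s_1 = InvRound(s_0, k_1) = 0xA8EF
s_2 = InvRound(s_1, k_0) = 0x94A8

0x94A8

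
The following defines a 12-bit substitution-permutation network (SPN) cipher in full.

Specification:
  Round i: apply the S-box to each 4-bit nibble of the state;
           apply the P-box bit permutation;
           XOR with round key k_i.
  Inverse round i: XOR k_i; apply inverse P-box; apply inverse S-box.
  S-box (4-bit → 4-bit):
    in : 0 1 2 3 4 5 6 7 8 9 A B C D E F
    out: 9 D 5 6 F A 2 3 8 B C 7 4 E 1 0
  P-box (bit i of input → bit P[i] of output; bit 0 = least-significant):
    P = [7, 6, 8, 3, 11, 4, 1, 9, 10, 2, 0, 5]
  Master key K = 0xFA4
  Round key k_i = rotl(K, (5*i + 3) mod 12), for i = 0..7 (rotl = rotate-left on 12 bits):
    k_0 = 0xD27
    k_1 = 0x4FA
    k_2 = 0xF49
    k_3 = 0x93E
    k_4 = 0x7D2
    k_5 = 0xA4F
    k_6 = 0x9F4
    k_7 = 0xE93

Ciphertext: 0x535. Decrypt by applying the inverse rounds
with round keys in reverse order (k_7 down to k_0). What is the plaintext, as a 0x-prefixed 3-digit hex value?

s_0 = ciphertext = 0x535
s_1 = InvRound(s_0, k_7) = 0x512
s_2 = InvRound(s_1, k_6) = 0x927
s_3 = InvRound(s_2, k_5) = 0x88D
s_4 = InvRound(s_3, k_4) = 0xB4D
s_5 = InvRound(s_4, k_3) = 0xAD6
s_6 = InvRound(s_5, k_2) = 0xB31
s_7 = InvRound(s_6, k_1) = 0x214
s_8 = InvRound(s_7, k_0) = 0x14C

0x14C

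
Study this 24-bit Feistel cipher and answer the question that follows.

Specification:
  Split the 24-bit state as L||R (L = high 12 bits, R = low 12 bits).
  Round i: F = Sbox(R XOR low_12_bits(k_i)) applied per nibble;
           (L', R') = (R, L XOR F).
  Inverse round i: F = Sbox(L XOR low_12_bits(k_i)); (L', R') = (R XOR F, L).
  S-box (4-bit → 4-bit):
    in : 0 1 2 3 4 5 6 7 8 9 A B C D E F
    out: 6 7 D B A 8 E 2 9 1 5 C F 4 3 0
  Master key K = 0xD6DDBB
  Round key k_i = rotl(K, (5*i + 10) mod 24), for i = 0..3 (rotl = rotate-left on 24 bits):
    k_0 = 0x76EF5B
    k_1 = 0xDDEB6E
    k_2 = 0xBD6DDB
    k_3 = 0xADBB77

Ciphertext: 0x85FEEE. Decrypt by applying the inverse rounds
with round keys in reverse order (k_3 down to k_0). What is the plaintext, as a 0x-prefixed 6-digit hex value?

0x100054

s_0 = ciphertext = 0x85FEEE
s_1 = InvRound(s_0, k_3) = 0x53785F
s_2 = InvRound(s_1, k_2) = 0x160537
s_3 = InvRound(s_2, k_1) = 0x054160
s_4 = InvRound(s_3, k_0) = 0x100054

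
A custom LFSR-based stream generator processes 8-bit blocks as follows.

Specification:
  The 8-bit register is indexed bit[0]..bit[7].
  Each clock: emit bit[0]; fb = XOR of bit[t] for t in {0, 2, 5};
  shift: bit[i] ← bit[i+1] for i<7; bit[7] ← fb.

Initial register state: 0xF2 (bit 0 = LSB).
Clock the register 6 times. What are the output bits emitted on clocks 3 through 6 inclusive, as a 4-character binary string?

0011

reg_0 = 0xF2
clock 1: out=0, reg = 0xF9
clock 2: out=1, reg = 0x7C
clock 3: out=0, reg = 0x3E
clock 4: out=0, reg = 0x1F
clock 5: out=1, reg = 0x0F
clock 6: out=1, reg = 0x07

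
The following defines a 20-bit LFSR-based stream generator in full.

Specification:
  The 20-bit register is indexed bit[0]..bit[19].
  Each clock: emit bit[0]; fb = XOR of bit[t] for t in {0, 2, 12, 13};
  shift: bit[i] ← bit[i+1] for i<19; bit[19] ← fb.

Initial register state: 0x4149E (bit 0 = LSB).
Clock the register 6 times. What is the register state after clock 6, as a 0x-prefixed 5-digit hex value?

reg_0 = 0x4149E
clock 1: out=0, reg = 0x20A4F
clock 2: out=1, reg = 0x10527
clock 3: out=1, reg = 0x08293
clock 4: out=1, reg = 0x84149
clock 5: out=1, reg = 0xC20A4
clock 6: out=0, reg = 0x61052

0x61052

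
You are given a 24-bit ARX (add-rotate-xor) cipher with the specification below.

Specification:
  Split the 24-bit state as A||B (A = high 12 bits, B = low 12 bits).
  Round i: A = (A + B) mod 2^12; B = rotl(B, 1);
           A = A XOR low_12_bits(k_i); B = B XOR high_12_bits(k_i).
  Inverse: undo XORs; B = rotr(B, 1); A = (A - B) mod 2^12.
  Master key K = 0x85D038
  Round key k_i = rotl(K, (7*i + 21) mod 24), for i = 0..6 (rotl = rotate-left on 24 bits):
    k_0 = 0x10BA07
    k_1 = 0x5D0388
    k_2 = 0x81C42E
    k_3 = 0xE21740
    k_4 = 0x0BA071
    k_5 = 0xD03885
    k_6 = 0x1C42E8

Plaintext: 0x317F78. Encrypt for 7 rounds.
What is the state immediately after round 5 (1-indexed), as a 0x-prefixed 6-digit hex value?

0x0D7DA6

s_0 = plaintext = 0x317F78
s_1 = Round(s_0, k_0) = 0x888FFA
s_2 = Round(s_1, k_1) = 0xB0AA25
s_3 = Round(s_2, k_2) = 0x101C57
s_4 = Round(s_3, k_3) = 0xA1868E
s_5 = Round(s_4, k_4) = 0x0D7DA6
s_6 = Round(s_5, k_5) = 0x6F864E
s_7 = Round(s_6, k_6) = 0xFAED58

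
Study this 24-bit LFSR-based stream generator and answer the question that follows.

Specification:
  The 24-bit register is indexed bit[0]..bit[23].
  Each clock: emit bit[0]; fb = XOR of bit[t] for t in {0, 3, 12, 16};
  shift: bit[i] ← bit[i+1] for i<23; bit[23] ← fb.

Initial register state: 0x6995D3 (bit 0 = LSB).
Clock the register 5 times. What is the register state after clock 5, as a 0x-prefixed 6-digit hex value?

0xCB4CAE

reg_0 = 0x6995D3
clock 1: out=1, reg = 0xB4CAE9
clock 2: out=1, reg = 0x5A6574
clock 3: out=0, reg = 0x2D32BA
clock 4: out=0, reg = 0x96995D
clock 5: out=1, reg = 0xCB4CAE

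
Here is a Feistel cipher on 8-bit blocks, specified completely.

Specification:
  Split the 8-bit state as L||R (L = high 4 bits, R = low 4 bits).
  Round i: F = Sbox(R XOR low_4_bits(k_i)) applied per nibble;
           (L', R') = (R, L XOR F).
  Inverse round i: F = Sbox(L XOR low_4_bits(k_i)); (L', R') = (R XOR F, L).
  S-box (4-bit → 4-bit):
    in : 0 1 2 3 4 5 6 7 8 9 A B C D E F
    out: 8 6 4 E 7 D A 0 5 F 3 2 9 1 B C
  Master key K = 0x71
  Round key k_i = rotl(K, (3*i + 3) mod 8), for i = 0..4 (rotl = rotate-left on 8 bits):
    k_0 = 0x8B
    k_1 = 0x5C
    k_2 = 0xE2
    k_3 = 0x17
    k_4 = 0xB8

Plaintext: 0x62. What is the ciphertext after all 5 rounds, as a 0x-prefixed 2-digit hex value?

s_0 = plaintext = 0x62
s_1 = Round(s_0, k_0) = 0x29
s_2 = Round(s_1, k_1) = 0x9F
s_3 = Round(s_2, k_2) = 0xF8
s_4 = Round(s_3, k_3) = 0x83
s_5 = Round(s_4, k_4) = 0x3A

0x3A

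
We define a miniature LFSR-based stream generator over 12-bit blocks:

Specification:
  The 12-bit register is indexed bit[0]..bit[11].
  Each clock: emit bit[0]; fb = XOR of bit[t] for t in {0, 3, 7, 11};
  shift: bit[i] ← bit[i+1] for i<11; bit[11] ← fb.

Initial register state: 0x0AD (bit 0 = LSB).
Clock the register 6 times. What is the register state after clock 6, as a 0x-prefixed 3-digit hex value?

0xDC2

reg_0 = 0x0AD
clock 1: out=1, reg = 0x856
clock 2: out=0, reg = 0xC2B
clock 3: out=1, reg = 0xE15
clock 4: out=1, reg = 0x70A
clock 5: out=0, reg = 0xB85
clock 6: out=1, reg = 0xDC2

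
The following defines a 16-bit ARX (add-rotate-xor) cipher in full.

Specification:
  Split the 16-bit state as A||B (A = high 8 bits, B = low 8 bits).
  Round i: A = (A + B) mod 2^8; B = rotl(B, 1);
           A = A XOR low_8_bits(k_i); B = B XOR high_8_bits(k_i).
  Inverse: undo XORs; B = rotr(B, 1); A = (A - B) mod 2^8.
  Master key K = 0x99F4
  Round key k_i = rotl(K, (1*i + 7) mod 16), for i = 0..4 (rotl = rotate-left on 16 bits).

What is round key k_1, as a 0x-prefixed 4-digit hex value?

K = 0x99F4
k_0 = rotl(K, (1*0+7) mod 16) = rotl(K, 7) = 0xFA4C
k_1 = rotl(K, (1*1+7) mod 16) = rotl(K, 8) = 0xF499

0xF499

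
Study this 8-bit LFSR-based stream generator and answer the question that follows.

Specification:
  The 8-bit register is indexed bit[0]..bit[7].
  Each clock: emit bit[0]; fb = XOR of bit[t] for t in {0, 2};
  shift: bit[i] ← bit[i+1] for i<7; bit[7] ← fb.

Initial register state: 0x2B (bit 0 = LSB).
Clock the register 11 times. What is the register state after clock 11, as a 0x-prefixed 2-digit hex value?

reg_0 = 0x2B
clock 1: out=1, reg = 0x95
clock 2: out=1, reg = 0x4A
clock 3: out=0, reg = 0x25
clock 4: out=1, reg = 0x12
clock 5: out=0, reg = 0x09
clock 6: out=1, reg = 0x84
clock 7: out=0, reg = 0xC2
clock 8: out=0, reg = 0x61
clock 9: out=1, reg = 0xB0
clock 10: out=0, reg = 0x58
clock 11: out=0, reg = 0x2C

0x2C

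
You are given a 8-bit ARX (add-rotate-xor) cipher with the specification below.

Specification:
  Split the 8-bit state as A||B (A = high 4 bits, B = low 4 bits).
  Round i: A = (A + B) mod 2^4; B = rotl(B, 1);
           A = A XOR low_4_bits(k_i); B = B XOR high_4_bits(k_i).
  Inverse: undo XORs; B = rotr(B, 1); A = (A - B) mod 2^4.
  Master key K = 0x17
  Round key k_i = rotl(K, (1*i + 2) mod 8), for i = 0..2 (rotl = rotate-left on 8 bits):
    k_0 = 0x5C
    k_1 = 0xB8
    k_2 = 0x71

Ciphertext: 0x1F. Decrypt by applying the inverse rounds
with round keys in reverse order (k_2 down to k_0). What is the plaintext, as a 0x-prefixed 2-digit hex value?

s_0 = ciphertext = 0x1F
s_1 = InvRound(s_0, k_2) = 0xC4
s_2 = InvRound(s_1, k_1) = 0x5F
s_3 = InvRound(s_2, k_0) = 0x45

0x45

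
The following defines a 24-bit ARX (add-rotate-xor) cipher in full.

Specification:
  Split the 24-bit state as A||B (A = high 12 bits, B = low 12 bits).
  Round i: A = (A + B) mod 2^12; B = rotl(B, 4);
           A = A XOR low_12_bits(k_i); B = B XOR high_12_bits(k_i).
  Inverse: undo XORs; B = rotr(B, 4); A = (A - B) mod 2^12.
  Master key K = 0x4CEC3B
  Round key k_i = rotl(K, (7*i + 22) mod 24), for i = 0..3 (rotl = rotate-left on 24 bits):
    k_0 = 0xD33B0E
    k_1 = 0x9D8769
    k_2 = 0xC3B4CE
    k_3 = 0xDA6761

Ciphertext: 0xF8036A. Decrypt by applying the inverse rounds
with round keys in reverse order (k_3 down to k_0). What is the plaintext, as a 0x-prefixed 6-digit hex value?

s_0 = ciphertext = 0xF8036A
s_1 = InvRound(s_0, k_3) = 0xBF5CEC
s_2 = InvRound(s_1, k_2) = 0x82E70D
s_3 = InvRound(s_2, k_1) = 0x95A5ED
s_4 = InvRound(s_3, k_0) = 0x3C7E8D

0x3C7E8D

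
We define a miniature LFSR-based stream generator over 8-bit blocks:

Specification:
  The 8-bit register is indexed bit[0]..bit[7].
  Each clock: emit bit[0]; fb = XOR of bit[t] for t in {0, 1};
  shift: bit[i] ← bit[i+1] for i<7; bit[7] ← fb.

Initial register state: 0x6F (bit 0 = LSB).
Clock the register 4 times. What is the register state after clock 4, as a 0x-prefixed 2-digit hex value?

0x86

reg_0 = 0x6F
clock 1: out=1, reg = 0x37
clock 2: out=1, reg = 0x1B
clock 3: out=1, reg = 0x0D
clock 4: out=1, reg = 0x86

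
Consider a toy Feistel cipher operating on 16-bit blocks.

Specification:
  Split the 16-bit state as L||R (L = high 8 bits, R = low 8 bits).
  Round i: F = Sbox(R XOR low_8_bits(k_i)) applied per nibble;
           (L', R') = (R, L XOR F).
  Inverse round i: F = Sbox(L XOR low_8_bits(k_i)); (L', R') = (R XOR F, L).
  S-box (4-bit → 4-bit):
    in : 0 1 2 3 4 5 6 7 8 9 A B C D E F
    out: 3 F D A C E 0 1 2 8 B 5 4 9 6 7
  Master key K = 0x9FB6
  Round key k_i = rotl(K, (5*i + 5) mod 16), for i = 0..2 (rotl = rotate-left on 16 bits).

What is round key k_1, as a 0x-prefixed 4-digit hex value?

K = 0x9FB6
k_0 = rotl(K, (5*0+5) mod 16) = rotl(K, 5) = 0xF6D3
k_1 = rotl(K, (5*1+5) mod 16) = rotl(K, 10) = 0xDA7E

0xDA7E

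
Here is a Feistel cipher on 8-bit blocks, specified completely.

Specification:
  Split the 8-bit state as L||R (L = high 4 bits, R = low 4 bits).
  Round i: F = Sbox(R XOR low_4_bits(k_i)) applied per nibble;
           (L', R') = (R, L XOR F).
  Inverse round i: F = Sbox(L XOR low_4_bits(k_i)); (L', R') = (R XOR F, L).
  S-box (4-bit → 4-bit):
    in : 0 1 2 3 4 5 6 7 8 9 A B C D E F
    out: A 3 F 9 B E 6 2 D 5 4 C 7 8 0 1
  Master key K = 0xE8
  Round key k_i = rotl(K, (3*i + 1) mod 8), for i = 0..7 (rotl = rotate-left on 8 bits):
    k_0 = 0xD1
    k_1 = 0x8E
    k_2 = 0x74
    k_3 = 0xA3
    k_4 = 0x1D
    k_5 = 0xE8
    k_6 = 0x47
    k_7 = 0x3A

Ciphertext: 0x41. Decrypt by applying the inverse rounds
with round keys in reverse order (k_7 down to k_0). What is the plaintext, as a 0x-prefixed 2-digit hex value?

s_0 = ciphertext = 0x41
s_1 = InvRound(s_0, k_7) = 0x14
s_2 = InvRound(s_1, k_6) = 0x21
s_3 = InvRound(s_2, k_5) = 0x52
s_4 = InvRound(s_3, k_4) = 0xF5
s_5 = InvRound(s_4, k_3) = 0x2F
s_6 = InvRound(s_5, k_2) = 0x92
s_7 = InvRound(s_6, k_1) = 0x09
s_8 = InvRound(s_7, k_0) = 0xA0

0xA0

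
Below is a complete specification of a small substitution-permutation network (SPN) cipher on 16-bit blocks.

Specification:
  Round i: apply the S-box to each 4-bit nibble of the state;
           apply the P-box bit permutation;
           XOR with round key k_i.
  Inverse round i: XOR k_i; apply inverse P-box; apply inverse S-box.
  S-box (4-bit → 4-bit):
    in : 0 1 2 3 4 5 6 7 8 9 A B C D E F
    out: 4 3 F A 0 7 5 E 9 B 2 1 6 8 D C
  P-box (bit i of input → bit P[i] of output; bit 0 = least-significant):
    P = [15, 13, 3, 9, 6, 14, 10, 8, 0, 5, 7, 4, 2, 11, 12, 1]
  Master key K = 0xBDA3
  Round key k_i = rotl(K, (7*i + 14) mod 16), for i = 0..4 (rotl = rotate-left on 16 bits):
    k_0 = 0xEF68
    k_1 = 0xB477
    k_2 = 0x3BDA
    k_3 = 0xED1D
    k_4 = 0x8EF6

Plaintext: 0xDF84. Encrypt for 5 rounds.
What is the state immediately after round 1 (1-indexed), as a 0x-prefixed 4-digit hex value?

0xEEBA

s_0 = plaintext = 0xDF84
s_1 = Round(s_0, k_0) = 0xEEBA
s_2 = Round(s_1, k_1) = 0x84A0
s_3 = Round(s_2, k_2) = 0x7BD4
s_4 = Round(s_3, k_3) = 0xF41E
s_5 = Round(s_4, k_4) = 0x5CBC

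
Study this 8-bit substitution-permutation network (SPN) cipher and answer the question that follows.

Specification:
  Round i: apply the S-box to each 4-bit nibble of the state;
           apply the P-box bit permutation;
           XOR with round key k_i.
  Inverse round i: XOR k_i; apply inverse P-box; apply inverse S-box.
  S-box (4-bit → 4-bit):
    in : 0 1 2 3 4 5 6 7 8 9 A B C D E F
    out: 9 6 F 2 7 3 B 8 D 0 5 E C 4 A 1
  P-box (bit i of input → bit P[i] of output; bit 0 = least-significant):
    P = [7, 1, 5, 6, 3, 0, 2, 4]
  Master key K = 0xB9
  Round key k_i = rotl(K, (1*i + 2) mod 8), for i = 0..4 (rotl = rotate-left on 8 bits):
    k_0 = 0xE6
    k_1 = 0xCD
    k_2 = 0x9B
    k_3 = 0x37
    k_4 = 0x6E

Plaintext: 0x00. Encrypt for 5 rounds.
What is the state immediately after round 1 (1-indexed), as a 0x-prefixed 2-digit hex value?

0x3E

s_0 = plaintext = 0x00
s_1 = Round(s_0, k_0) = 0x3E
s_2 = Round(s_1, k_1) = 0x8E
s_3 = Round(s_2, k_2) = 0xC5
s_4 = Round(s_3, k_3) = 0xA1
s_5 = Round(s_4, k_4) = 0x40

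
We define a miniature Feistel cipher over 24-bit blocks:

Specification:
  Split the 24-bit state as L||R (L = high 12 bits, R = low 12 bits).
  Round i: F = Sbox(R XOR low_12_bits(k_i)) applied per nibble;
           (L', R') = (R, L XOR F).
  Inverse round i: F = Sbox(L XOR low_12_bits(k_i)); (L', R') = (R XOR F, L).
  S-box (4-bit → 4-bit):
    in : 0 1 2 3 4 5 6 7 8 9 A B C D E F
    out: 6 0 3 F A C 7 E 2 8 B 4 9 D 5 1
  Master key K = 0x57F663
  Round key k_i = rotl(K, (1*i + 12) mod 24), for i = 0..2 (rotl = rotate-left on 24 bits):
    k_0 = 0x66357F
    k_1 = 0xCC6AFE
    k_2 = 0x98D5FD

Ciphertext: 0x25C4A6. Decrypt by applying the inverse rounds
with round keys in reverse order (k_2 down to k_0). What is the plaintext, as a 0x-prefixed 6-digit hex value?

0xAF640E

s_0 = ciphertext = 0x25C4A6
s_1 = InvRound(s_0, k_2) = 0xA1625C
s_2 = InvRound(s_1, k_1) = 0x40EA16
s_3 = InvRound(s_2, k_0) = 0xAF640E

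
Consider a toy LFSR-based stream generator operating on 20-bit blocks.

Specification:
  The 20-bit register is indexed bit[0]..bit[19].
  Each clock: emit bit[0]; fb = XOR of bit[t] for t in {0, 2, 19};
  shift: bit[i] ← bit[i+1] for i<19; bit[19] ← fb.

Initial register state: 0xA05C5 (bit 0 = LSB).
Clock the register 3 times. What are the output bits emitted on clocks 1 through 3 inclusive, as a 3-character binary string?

101

reg_0 = 0xA05C5
clock 1: out=1, reg = 0xD02E2
clock 2: out=0, reg = 0xE8171
clock 3: out=1, reg = 0x740B8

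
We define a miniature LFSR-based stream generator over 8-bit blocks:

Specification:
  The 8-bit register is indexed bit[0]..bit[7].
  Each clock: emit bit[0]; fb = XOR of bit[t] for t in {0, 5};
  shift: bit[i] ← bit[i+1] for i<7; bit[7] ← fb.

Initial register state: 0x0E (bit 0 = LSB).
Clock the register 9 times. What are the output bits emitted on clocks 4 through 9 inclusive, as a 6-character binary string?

100000

reg_0 = 0x0E
clock 1: out=0, reg = 0x07
clock 2: out=1, reg = 0x83
clock 3: out=1, reg = 0xC1
clock 4: out=1, reg = 0xE0
clock 5: out=0, reg = 0xF0
clock 6: out=0, reg = 0xF8
clock 7: out=0, reg = 0xFC
clock 8: out=0, reg = 0xFE
clock 9: out=0, reg = 0xFF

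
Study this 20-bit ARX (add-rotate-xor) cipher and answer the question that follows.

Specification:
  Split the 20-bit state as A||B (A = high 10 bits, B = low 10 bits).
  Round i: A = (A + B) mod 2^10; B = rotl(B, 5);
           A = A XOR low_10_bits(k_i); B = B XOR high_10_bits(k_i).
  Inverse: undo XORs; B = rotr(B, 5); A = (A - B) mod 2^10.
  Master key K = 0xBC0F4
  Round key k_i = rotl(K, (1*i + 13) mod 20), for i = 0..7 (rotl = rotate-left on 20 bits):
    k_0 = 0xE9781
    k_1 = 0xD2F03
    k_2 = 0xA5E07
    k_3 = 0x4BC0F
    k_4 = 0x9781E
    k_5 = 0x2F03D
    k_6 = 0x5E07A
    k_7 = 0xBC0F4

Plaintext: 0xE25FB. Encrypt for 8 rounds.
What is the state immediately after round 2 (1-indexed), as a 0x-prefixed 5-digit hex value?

0x7320D

s_0 = plaintext = 0xE25FB
s_1 = Round(s_0, k_0) = 0x814CA
s_2 = Round(s_1, k_1) = 0x7320D
s_3 = Round(s_2, k_2) = 0x77B27
s_4 = Round(s_3, k_3) = 0x429D6
s_5 = Round(s_4, k_4) = 0xBF890
s_6 = Round(s_5, k_5) = 0xECEB8
s_7 = Round(s_6, k_6) = 0x8466D
s_8 = Round(s_7, k_7) = 0x22B43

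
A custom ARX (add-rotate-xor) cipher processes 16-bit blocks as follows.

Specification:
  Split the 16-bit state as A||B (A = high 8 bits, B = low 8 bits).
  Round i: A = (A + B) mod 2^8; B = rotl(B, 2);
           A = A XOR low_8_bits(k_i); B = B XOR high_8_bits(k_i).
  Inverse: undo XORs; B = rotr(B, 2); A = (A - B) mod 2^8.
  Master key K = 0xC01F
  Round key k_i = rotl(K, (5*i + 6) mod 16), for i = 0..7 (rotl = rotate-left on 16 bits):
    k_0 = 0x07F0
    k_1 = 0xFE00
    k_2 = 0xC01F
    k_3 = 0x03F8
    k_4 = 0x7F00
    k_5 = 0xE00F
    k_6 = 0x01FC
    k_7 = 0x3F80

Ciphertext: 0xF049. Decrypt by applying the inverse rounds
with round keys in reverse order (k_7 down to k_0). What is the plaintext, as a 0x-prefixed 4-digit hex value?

0x548D

s_0 = ciphertext = 0xF049
s_1 = InvRound(s_0, k_7) = 0xD39D
s_2 = InvRound(s_1, k_6) = 0x0827
s_3 = InvRound(s_2, k_5) = 0x16F1
s_4 = InvRound(s_3, k_4) = 0x73A3
s_5 = InvRound(s_4, k_3) = 0x6328
s_6 = InvRound(s_5, k_2) = 0x423A
s_7 = InvRound(s_6, k_1) = 0x1131
s_8 = InvRound(s_7, k_0) = 0x548D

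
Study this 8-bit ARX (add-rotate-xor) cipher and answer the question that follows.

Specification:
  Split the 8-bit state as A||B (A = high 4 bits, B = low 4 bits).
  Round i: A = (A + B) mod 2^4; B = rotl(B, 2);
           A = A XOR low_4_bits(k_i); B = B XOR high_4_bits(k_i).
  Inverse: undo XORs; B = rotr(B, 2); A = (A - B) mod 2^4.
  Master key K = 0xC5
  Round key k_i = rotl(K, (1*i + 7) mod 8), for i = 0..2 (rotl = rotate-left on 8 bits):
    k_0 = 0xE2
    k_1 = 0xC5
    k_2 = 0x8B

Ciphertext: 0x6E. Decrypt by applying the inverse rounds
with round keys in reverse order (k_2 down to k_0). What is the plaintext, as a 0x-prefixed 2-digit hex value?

s_0 = ciphertext = 0x6E
s_1 = InvRound(s_0, k_2) = 0x49
s_2 = InvRound(s_1, k_1) = 0xC5
s_3 = InvRound(s_2, k_0) = 0x0E

0x0E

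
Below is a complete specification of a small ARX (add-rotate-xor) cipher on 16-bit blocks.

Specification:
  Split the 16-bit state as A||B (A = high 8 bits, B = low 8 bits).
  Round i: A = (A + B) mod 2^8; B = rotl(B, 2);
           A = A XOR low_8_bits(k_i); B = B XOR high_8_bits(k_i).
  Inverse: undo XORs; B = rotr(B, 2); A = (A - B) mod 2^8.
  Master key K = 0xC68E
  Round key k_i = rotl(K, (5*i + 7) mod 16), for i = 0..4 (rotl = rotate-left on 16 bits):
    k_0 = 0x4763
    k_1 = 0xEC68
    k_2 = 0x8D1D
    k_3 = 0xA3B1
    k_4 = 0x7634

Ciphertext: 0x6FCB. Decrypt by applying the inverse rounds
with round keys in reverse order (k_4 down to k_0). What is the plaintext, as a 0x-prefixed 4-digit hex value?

0x8EE5

s_0 = ciphertext = 0x6FCB
s_1 = InvRound(s_0, k_4) = 0xEC6F
s_2 = InvRound(s_1, k_3) = 0x2A33
s_3 = InvRound(s_2, k_2) = 0x88AF
s_4 = InvRound(s_3, k_1) = 0x10D0
s_5 = InvRound(s_4, k_0) = 0x8EE5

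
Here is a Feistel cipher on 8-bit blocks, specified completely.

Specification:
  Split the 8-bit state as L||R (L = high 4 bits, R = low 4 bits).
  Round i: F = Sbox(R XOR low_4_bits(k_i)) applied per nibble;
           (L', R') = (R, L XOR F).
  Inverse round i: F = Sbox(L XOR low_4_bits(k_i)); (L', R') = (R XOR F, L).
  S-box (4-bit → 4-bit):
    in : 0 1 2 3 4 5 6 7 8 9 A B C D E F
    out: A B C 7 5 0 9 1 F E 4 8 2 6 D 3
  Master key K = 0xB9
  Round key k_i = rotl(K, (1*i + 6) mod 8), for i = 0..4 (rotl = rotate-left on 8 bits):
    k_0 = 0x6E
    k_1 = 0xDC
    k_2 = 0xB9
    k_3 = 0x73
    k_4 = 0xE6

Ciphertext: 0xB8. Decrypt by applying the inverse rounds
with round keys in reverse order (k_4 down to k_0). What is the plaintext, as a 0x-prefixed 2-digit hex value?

0x7C

s_0 = ciphertext = 0xB8
s_1 = InvRound(s_0, k_4) = 0xEB
s_2 = InvRound(s_1, k_3) = 0xDE
s_3 = InvRound(s_2, k_2) = 0xBD
s_4 = InvRound(s_3, k_1) = 0xCB
s_5 = InvRound(s_4, k_0) = 0x7C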